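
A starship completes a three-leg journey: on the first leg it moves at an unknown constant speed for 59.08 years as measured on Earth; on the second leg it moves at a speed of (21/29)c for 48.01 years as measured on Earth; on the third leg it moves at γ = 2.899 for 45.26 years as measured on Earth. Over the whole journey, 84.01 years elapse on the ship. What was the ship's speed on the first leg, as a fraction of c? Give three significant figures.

Leg 1: speed unknown; τ_1 = 59.08/γ_1.
Leg 2: γ = 1/√(1 − (21/29)²) = 29/20 = 1.450; τ_2 = 48.01/1.450 = 33.11 years.
Leg 3: γ = 2.899; τ_3 = 45.26/2.899 = 15.61 years.
Total proper time: τ_1 + 33.11 + 15.61 = 84.01, so τ_1 = 84.01 − 48.72 = 35.29 years.
γ_1 = 59.08/35.29 = 1.674; β = √(1 − 1/γ²) = √0.6433.

β = 0.802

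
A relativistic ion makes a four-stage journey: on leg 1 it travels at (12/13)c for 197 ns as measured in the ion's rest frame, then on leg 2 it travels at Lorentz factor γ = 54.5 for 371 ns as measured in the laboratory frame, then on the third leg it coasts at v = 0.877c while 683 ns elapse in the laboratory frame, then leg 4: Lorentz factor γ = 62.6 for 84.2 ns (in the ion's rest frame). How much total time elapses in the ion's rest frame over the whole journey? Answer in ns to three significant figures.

τ = 616 ns

Leg 1: 197 ns is already measured in the ion's rest frame.
Leg 2: γ = 54.5; τ_2 = 371/54.50 = 6.807 ns.
Leg 3: γ = 1/√(1 − 0.877²) = 1/√0.2309 = 2.081; τ_3 = 683/2.081 = 328.2 ns.
Leg 4: 84.2 ns is already measured in the ion's rest frame.
Total: 197.0 + 6.807 + 328.2 + 84.20 ns.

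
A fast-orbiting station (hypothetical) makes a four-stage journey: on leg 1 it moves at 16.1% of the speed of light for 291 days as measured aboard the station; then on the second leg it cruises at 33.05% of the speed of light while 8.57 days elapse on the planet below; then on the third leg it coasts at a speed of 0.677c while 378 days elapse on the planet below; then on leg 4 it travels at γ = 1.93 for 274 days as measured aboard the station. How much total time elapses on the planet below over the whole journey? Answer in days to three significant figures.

Δt = 1210 days

Leg 1: β = 0.161; γ = 1/√(1 − 0.161²) = 1/√0.9741 = 1.013; Δt_1 = 1.013 × 291 = 294.8 days.
Leg 2: 8.57 days is already measured on the planet below.
Leg 3: 378 days is already measured on the planet below.
Leg 4: γ = 1.93; Δt_4 = 1.930 × 274 = 528.8 days.
Total: 294.8 + 8.570 + 378.0 + 528.8 days.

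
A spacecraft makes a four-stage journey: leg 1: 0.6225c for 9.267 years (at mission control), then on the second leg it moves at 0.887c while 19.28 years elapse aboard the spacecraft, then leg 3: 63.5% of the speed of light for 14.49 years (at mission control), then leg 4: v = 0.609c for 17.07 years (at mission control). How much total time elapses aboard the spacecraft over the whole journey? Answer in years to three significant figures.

Leg 1: γ = 1/√(1 − 0.6225²) = 1/√0.6125 = 1.278; τ_1 = 9.267/1.278 = 7.253 years.
Leg 2: 19.28 years is already measured aboard the spacecraft.
Leg 3: β = 0.635; γ = 1/√(1 − 0.635²) = 1/√0.5968 = 1.294; τ_3 = 14.49/1.294 = 11.19 years.
Leg 4: γ = 1/√(1 − 0.609²) = 1/√0.6291 = 1.261; τ_4 = 17.07/1.261 = 13.54 years.
Total: 7.253 + 19.28 + 11.19 + 13.54 years.

τ = 51.3 years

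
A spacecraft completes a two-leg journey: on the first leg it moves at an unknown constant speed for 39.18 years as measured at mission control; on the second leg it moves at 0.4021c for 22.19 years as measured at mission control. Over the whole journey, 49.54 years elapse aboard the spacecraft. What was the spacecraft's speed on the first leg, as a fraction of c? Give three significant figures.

Leg 1: speed unknown; τ_1 = 39.18/γ_1.
Leg 2: γ = 1/√(1 − 0.4021²) = 1/√0.8383 = 1.092; τ_2 = 22.19/1.092 = 20.32 years.
Total proper time: τ_1 + 20.32 = 49.54, so τ_1 = 49.54 − 20.32 = 29.22 years.
γ_1 = 39.18/29.22 = 1.341; β = √(1 − 1/γ²) = √0.4437.

β = 0.666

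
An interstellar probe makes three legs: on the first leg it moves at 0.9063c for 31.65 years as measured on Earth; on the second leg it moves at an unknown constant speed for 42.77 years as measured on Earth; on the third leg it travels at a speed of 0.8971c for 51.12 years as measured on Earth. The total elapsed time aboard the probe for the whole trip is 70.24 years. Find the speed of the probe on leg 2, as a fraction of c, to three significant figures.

β = 0.598

Leg 1: γ = 1/√(1 − 0.9063²) = 1/√0.1786 = 2.366; τ_1 = 31.65/2.366 = 13.38 years.
Leg 2: speed unknown; τ_2 = 42.77/γ_2.
Leg 3: γ = 1/√(1 − 0.8971²) = 1/√0.1952 = 2.263; τ_3 = 51.12/2.263 = 22.59 years.
Total proper time: 13.38 + τ_2 + 22.59 = 70.24, so τ_2 = 70.24 − 35.96 = 34.28 years.
γ_2 = 42.77/34.28 = 1.248; β = √(1 − 1/γ²) = √0.3577.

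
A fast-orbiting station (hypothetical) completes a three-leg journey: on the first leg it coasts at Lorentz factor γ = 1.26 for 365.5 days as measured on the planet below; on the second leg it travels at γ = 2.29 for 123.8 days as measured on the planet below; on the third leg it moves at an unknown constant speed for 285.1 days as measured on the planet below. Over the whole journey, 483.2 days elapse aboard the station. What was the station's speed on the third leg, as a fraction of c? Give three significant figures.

β = 0.873

Leg 1: γ = 1.26; τ_1 = 365.5/1.260 = 290.1 days.
Leg 2: γ = 2.29; τ_2 = 123.8/2.290 = 54.06 days.
Leg 3: speed unknown; τ_3 = 285.1/γ_3.
Total proper time: 290.1 + 54.06 + τ_3 = 483.2, so τ_3 = 483.2 − 344.1 = 139.1 days.
γ_3 = 285.1/139.1 = 2.050; β = √(1 − 1/γ²) = √0.7621.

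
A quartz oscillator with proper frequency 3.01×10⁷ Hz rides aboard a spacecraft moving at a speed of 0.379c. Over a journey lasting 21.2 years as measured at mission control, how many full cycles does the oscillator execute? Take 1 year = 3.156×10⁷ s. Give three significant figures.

γ = 1/√(1 − 0.379²) = 1/√0.8564 = 1.081
The oscillator's own cycle count is N = f × τ where τ is the proper time aboard the spacecraft. τ = Δt/γ = 21.2/1.081 = 19.62 years = 6.192×10⁸ s.
N = 3.01×10⁷ × 6.192×10⁸ = 1.864×10¹⁶.

N = 1.86×10¹⁶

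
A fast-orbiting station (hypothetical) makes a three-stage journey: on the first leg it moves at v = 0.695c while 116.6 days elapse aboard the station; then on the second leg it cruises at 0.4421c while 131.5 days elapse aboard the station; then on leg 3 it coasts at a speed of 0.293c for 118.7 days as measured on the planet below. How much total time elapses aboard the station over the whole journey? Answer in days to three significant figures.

Leg 1: 116.6 days is already measured aboard the station.
Leg 2: 131.5 days is already measured aboard the station.
Leg 3: γ = 1/√(1 − 0.293²) = 1/√0.9142 = 1.046; τ_3 = 118.7/1.046 = 113.5 days.
Total: 116.6 + 131.5 + 113.5 days.

τ = 362 days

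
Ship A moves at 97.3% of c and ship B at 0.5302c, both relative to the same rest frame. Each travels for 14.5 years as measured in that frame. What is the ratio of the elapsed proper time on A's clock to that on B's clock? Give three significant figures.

τ_A/τ_B = 0.272

A: β = 0.973; γ = 1/√(1 − 0.973²) = 1/√0.05327 = 4.333. B: γ = 1/√(1 − 0.5302²) = 1/√0.7189 = 1.179.
τ_A/τ_B = γ_B/γ_A = 1.179/4.333 = 0.2722, so τ_A/τ_B = 0.2722.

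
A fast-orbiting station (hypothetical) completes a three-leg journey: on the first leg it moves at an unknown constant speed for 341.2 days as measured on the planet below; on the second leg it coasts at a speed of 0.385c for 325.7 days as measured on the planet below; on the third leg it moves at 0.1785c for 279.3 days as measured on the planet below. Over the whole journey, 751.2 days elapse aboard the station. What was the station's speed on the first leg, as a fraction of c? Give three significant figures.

Leg 1: speed unknown; τ_1 = 341.2/γ_1.
Leg 2: γ = 1/√(1 − 0.385²) = 1/√0.8518 = 1.084; τ_2 = 325.7/1.084 = 300.6 days.
Leg 3: γ = 1/√(1 − 0.1785²) = 1/√0.9681 = 1.016; τ_3 = 279.3/1.016 = 274.8 days.
Total proper time: τ_1 + 300.6 + 274.8 = 751.2, so τ_1 = 751.2 − 575.4 = 175.8 days.
γ_1 = 341.2/175.8 = 1.941; β = √(1 − 1/γ²) = √0.7346.

β = 0.857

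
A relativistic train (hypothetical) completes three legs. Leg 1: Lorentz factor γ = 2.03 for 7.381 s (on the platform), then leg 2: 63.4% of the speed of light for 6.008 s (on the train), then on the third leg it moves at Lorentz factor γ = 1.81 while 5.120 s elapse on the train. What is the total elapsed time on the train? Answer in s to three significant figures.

Leg 1: γ = 2.03; τ_1 = 7.381/2.030 = 3.636 s.
Leg 2: 6.008 s is already measured on the train.
Leg 3: 5.120 s is already measured on the train.
Total: 3.636 + 6.008 + 5.120 s.

τ = 14.8 s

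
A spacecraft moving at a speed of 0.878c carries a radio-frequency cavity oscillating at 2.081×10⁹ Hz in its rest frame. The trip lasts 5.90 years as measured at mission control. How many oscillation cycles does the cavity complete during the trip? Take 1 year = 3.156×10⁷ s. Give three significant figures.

γ = 1/√(1 − 0.878²) = 1/√0.2291 = 2.089
The oscillator's own cycle count is N = f × τ where τ is the proper time aboard the spacecraft. τ = Δt/γ = 5.90/2.089 = 2.824 years = 8.913×10⁷ s.
N = 2.081×10⁹ × 8.913×10⁷ = 1.855×10¹⁷.

N = 1.85×10¹⁷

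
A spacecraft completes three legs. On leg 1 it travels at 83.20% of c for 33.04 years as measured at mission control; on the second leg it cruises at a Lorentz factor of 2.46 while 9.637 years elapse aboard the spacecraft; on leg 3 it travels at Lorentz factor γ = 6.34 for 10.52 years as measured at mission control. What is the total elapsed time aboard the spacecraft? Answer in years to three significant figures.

Leg 1: β = 0.8320; γ = 1/√(1 − 0.8320²) = 1/√0.3078 = 1.803; τ_1 = 33.04/1.803 = 18.33 years.
Leg 2: 9.637 years is already measured aboard the spacecraft.
Leg 3: γ = 6.34; τ_3 = 10.52/6.340 = 1.659 years.
Total: 18.33 + 9.637 + 1.659 years.

τ = 29.6 years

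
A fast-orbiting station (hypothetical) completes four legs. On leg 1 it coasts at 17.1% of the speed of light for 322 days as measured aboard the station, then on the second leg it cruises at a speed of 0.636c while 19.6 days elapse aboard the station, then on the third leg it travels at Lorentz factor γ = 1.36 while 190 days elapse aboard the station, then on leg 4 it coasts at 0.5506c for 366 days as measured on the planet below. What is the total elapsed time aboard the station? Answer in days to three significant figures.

Leg 1: 322 days is already measured aboard the station.
Leg 2: 19.6 days is already measured aboard the station.
Leg 3: 190 days is already measured aboard the station.
Leg 4: γ = 1/√(1 − 0.5506²) = 1/√0.6968 = 1.198; τ_4 = 366/1.198 = 305.5 days.
Total: 322.0 + 19.60 + 190.0 + 305.5 days.

τ = 837 days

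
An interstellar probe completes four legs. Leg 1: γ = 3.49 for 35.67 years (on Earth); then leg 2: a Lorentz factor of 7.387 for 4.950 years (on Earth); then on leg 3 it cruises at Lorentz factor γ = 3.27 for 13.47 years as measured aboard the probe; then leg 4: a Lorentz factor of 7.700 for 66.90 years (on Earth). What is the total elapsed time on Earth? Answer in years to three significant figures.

Leg 1: 35.67 years is already measured on Earth.
Leg 2: 4.950 years is already measured on Earth.
Leg 3: γ = 3.27; Δt_3 = 3.270 × 13.47 = 44.05 years.
Leg 4: 66.90 years is already measured on Earth.
Total: 35.67 + 4.950 + 44.05 + 66.90 years.

Δt = 152 years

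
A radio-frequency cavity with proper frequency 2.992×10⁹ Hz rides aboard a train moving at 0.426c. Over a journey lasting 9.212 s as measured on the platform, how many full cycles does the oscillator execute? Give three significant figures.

γ = 1/√(1 − 0.426²) = 1/√0.8185 = 1.105
The oscillator's own cycle count is N = f × τ where τ is the proper time on the train. τ = Δt/γ = 9.212/1.105 = 8.334 s = 8.334×10⁰ s.
N = 2.992×10⁹ × 8.334×10⁰ = 2.494×10¹⁰.

N = 2.49×10¹⁰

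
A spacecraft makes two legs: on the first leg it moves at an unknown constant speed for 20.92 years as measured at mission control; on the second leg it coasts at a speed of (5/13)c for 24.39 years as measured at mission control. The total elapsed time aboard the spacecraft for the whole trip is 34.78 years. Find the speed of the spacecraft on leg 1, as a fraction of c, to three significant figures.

β = 0.810

Leg 1: speed unknown; τ_1 = 20.92/γ_1.
Leg 2: γ = 1/√(1 − (5/13)²) = 13/12 ≈ 1.083; τ_2 = 24.39/1.083 = 22.51 years.
Total proper time: τ_1 + 22.51 = 34.78, so τ_1 = 34.78 − 22.51 = 12.27 years.
γ_1 = 20.92/12.27 = 1.706; β = √(1 − 1/γ²) = √0.6562.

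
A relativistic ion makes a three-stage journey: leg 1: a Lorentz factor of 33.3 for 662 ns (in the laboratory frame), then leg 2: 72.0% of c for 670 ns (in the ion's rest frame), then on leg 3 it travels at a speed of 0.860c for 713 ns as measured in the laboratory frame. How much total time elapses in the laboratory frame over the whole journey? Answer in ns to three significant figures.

Leg 1: 662 ns is already measured in the laboratory frame.
Leg 2: β = 0.720; γ = 1/√(1 − 0.720²) = 1/√0.4816 = 1.441; Δt_2 = 1.441 × 670 = 965.5 ns.
Leg 3: 713 ns is already measured in the laboratory frame.
Total: 662.0 + 965.5 + 713.0 ns.

Δt = 2340 ns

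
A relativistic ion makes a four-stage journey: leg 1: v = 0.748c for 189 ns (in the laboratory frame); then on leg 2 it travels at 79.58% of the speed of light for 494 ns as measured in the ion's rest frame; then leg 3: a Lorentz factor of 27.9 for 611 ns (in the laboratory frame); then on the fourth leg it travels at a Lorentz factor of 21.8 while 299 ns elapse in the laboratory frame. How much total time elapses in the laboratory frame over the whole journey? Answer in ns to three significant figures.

Leg 1: 189 ns is already measured in the laboratory frame.
Leg 2: β = 0.7958; γ = 1/√(1 − 0.7958²) = 1/√0.3667 = 1.651; Δt_2 = 1.651 × 494 = 815.8 ns.
Leg 3: 611 ns is already measured in the laboratory frame.
Leg 4: 299 ns is already measured in the laboratory frame.
Total: 189.0 + 815.8 + 611.0 + 299.0 ns.

Δt = 1910 ns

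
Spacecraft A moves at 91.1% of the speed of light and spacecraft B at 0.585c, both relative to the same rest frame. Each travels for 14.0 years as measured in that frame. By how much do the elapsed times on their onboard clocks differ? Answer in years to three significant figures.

A: β = 0.911; γ = 1/√(1 − 0.911²) = 1/√0.1701 = 2.425; τ_A = 14.0/2.425 = 5.774 years.
B: γ = 1/√(1 − 0.585²) = 1/√0.6578 = 1.233; τ_B = 14.0/1.233 = 11.35 years.

|τ_A − τ_B| = 5.58 years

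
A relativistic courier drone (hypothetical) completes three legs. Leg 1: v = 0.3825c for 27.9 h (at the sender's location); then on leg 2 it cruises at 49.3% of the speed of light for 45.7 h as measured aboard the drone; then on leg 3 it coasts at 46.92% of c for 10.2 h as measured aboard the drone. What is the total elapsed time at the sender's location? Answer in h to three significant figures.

Δt = 92.0 h

Leg 1: 27.9 h is already measured at the sender's location.
Leg 2: β = 0.493; γ = 1/√(1 − 0.493²) = 1/√0.7570 = 1.149; Δt_2 = 1.149 × 45.7 = 52.53 h.
Leg 3: β = 0.4692; γ = 1/√(1 − 0.4692²) = 1/√0.7799 = 1.132; Δt_3 = 1.132 × 10.2 = 11.55 h.
Total: 27.90 + 52.53 + 11.55 h.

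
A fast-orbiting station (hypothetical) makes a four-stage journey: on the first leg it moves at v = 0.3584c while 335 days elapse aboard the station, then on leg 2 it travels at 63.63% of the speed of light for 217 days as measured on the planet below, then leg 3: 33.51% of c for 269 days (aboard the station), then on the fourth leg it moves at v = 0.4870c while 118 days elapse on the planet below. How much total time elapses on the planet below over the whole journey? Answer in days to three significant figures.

Leg 1: γ = 1/√(1 − 0.3584²) = 1/√0.8715 = 1.071; Δt_1 = 1.071 × 335 = 358.8 days.
Leg 2: 217 days is already measured on the planet below.
Leg 3: β = 0.3351; γ = 1/√(1 − 0.3351²) = 1/√0.8877 = 1.061; Δt_3 = 1.061 × 269 = 285.5 days.
Leg 4: 118 days is already measured on the planet below.
Total: 358.8 + 217.0 + 285.5 + 118.0 days.

Δt = 979 days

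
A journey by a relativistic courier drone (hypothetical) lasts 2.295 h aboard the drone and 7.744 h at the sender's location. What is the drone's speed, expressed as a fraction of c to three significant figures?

β = 0.955

The proper time is measured aboard the drone (both events occur at the drone's location); Δt is measured at the sender's location. γ = Δt/τ = 7.744/2.295 = 3.374.
β = √(1 − 1/γ²) = √(1 − 0.08783) = √0.9122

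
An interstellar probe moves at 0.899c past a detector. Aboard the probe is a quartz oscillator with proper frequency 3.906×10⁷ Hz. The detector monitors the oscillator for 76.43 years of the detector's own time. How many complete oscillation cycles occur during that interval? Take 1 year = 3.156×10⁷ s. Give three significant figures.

γ = 1/√(1 − 0.899²) = 1/√0.1918 = 2.283
During 76.43 years of lab time, the oscillator's proper time advances by τ = Δt/γ = 76.43/2.283 = 33.47 years = 1.056×10⁹ s.
N = f × τ = 3.906×10⁷ × 1.056×10⁹ = 4.126×10¹⁶.

N = 4.13×10¹⁶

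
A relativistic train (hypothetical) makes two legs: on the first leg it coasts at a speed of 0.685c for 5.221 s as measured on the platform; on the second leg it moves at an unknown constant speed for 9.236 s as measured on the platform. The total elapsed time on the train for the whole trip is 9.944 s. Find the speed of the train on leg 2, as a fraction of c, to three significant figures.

β = 0.747

Leg 1: γ = 1/√(1 − 0.685²) = 1/√0.5308 = 1.373; τ_1 = 5.221/1.373 = 3.804 s.
Leg 2: speed unknown; τ_2 = 9.236/γ_2.
Total proper time: 3.804 + τ_2 = 9.944, so τ_2 = 9.944 − 3.804 = 6.140 s.
γ_2 = 9.236/6.140 = 1.504; β = √(1 − 1/γ²) = √0.5580.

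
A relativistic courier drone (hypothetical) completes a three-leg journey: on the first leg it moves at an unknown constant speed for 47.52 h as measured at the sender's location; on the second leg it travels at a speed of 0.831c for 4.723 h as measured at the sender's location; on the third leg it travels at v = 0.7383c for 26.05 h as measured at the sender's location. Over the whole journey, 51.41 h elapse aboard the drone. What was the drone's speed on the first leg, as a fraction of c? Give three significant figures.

Leg 1: speed unknown; τ_1 = 47.52/γ_1.
Leg 2: γ = 1/√(1 − 0.831²) = 1/√0.3094 = 1.798; τ_2 = 4.723/1.798 = 2.627 h.
Leg 3: γ = 1/√(1 − 0.7383²) = 1/√0.4549 = 1.483; τ_3 = 26.05/1.483 = 17.57 h.
Total proper time: τ_1 + 2.627 + 17.57 = 51.41, so τ_1 = 51.41 − 20.20 = 31.21 h.
γ_1 = 47.52/31.21 = 1.522; β = √(1 − 1/γ²) = √0.5686.

β = 0.754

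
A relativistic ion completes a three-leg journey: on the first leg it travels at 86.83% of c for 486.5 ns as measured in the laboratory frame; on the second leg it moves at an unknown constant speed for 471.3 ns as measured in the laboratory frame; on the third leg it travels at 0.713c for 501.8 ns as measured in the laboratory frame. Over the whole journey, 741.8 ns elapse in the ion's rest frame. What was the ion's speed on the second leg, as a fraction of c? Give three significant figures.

Leg 1: β = 0.8683; γ = 1/√(1 − 0.8683²) = 1/√0.2461 = 2.016; τ_1 = 486.5/2.016 = 241.3 ns.
Leg 2: speed unknown; τ_2 = 471.3/γ_2.
Leg 3: γ = 1/√(1 − 0.713²) = 1/√0.4916 = 1.426; τ_3 = 501.8/1.426 = 351.8 ns.
Total proper time: 241.3 + τ_2 + 351.8 = 741.8, so τ_2 = 741.8 − 593.2 = 148.6 ns.
γ_2 = 471.3/148.6 = 3.171; β = √(1 − 1/γ²) = √0.9005.

β = 0.949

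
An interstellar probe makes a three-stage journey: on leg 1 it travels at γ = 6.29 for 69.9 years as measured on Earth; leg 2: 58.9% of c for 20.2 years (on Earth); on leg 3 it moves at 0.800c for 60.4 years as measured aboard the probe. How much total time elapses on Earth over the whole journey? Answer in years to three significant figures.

Leg 1: 69.9 years is already measured on Earth.
Leg 2: 20.2 years is already measured on Earth.
Leg 3: γ = 1/√(1 − 0.800²) = 5/3 ≈ 1.667; Δt_3 = 1.667 × 60.4 = 100.7 years.
Total: 69.90 + 20.20 + 100.7 years.

Δt = 191 years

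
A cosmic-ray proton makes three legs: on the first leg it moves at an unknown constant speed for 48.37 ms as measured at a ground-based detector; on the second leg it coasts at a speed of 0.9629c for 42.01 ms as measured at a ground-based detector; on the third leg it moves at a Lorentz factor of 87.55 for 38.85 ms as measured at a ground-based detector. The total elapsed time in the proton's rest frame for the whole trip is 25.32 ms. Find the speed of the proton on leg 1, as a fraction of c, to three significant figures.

β = 0.960

Leg 1: speed unknown; τ_1 = 48.37/γ_1.
Leg 2: γ = 1/√(1 − 0.9629²) = 1/√0.07282 = 3.706; τ_2 = 42.01/3.706 = 11.34 ms.
Leg 3: γ = 87.55; τ_3 = 38.85/87.55 = 0.4437 ms.
Total proper time: τ_1 + 11.34 + 0.4437 = 25.32, so τ_1 = 25.32 − 11.78 = 13.54 ms.
γ_1 = 48.37/13.54 = 3.573; β = √(1 − 1/γ²) = √0.9216.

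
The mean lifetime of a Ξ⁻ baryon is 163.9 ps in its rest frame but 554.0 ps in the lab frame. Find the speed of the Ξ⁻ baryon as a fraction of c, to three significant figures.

β = 0.955

γ = Δt/τ₀ = 554.0/163.9 = 3.380
β = √(1 − 1/γ²) = √(1 − 0.08753) = √0.9125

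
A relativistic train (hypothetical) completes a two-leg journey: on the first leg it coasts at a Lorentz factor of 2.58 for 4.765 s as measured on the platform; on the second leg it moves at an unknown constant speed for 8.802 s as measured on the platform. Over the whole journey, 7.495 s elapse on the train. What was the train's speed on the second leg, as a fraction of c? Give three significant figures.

β = 0.767

Leg 1: γ = 2.58; τ_1 = 4.765/2.580 = 1.847 s.
Leg 2: speed unknown; τ_2 = 8.802/γ_2.
Total proper time: 1.847 + τ_2 = 7.495, so τ_2 = 7.495 − 1.847 = 5.648 s.
γ_2 = 8.802/5.648 = 1.558; β = √(1 − 1/γ²) = √0.5882.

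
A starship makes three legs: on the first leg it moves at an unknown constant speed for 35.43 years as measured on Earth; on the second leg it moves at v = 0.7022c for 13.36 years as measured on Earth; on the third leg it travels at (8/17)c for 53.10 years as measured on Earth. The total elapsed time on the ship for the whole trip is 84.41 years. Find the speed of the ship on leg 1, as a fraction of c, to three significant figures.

Leg 1: speed unknown; τ_1 = 35.43/γ_1.
Leg 2: γ = 1/√(1 − 0.7022²) = 1/√0.5069 = 1.405; τ_2 = 13.36/1.405 = 9.512 years.
Leg 3: γ = 1/√(1 − (8/17)²) = 17/15 ≈ 1.133; τ_3 = 53.10/1.133 = 46.85 years.
Total proper time: τ_1 + 9.512 + 46.85 = 84.41, so τ_1 = 84.41 − 56.36 = 28.05 years.
γ_1 = 35.43/28.05 = 1.263; β = √(1 − 1/γ²) = √0.3734.

β = 0.611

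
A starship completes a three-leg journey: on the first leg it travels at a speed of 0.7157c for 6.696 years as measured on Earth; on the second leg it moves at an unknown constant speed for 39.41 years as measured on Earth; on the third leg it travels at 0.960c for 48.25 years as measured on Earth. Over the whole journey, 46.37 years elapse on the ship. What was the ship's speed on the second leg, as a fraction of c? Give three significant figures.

β = 0.699

Leg 1: γ = 1/√(1 − 0.7157²) = 1/√0.4878 = 1.432; τ_1 = 6.696/1.432 = 4.677 years.
Leg 2: speed unknown; τ_2 = 39.41/γ_2.
Leg 3: γ = 1/√(1 − 0.960²) = 25/7 ≈ 3.571; τ_3 = 48.25/3.571 = 13.51 years.
Total proper time: 4.677 + τ_2 + 13.51 = 46.37, so τ_2 = 46.37 − 18.19 = 28.18 years.
γ_2 = 39.41/28.18 = 1.398; β = √(1 − 1/γ²) = √0.4886.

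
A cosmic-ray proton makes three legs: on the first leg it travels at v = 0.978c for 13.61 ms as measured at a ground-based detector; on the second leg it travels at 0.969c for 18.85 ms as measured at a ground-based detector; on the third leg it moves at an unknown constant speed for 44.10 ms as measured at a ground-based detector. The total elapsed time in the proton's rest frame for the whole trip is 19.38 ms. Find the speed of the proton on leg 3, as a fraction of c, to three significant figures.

β = 0.963

Leg 1: γ = 1/√(1 − 0.978²) = 1/√0.04352 = 4.794; τ_1 = 13.61/4.794 = 2.839 ms.
Leg 2: γ = 1/√(1 − 0.969²) = 1/√0.06104 = 4.048; τ_2 = 18.85/4.048 = 4.657 ms.
Leg 3: speed unknown; τ_3 = 44.10/γ_3.
Total proper time: 2.839 + 4.657 + τ_3 = 19.38, so τ_3 = 19.38 − 7.496 = 11.88 ms.
γ_3 = 44.10/11.88 = 3.711; β = √(1 − 1/γ²) = √0.9274.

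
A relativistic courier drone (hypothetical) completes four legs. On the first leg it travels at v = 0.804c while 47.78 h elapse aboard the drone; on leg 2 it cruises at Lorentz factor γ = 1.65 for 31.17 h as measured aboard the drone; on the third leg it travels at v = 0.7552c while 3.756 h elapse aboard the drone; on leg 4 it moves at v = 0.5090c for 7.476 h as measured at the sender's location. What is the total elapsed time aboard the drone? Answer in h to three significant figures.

τ = 89.1 h

Leg 1: 47.78 h is already measured aboard the drone.
Leg 2: 31.17 h is already measured aboard the drone.
Leg 3: 3.756 h is already measured aboard the drone.
Leg 4: γ = 1/√(1 − 0.5090²) = 1/√0.7409 = 1.162; τ_4 = 7.476/1.162 = 6.435 h.
Total: 47.78 + 31.17 + 3.756 + 6.435 h.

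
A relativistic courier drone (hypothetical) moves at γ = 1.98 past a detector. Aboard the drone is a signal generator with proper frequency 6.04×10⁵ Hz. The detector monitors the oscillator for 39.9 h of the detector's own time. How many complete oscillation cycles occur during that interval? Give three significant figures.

N = 4.38×10¹⁰

γ = 1.98
During 39.9 h of lab time, the oscillator's proper time advances by τ = Δt/γ = 39.9/1.980 = 20.15 h = 7.255×10⁴ s.
N = f × τ = 6.04×10⁵ × 7.255×10⁴ = 4.382×10¹⁰.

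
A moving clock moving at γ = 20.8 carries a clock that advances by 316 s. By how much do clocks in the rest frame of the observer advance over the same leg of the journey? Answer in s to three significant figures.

Δt = 6570 s

γ = 20.8
The interval measured on the moving clock is the proper time (both events occur at the same place in that frame); the lab-frame interval is Δt = γτ = 20.80 × 316 s.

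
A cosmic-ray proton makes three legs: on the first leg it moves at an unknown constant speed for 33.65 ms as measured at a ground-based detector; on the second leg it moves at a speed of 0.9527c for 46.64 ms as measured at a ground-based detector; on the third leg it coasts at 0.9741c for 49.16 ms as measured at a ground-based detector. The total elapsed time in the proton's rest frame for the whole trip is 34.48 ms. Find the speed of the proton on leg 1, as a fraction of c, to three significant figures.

Leg 1: speed unknown; τ_1 = 33.65/γ_1.
Leg 2: γ = 1/√(1 − 0.9527²) = 1/√0.09236 = 3.290; τ_2 = 46.64/3.290 = 14.17 ms.
Leg 3: γ = 1/√(1 − 0.9741²) = 1/√0.05113 = 4.422; τ_3 = 49.16/4.422 = 11.12 ms.
Total proper time: τ_1 + 14.17 + 11.12 = 34.48, so τ_1 = 34.48 − 25.29 = 9.190 ms.
γ_1 = 33.65/9.190 = 3.662; β = √(1 − 1/γ²) = √0.9254.

β = 0.962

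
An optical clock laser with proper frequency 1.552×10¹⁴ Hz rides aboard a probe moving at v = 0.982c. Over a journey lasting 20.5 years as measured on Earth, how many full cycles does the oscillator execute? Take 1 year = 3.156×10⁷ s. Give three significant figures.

γ = 1/√(1 − 0.982²) = 1/√0.03568 = 5.294
The oscillator's own cycle count is N = f × τ where τ is the proper time aboard the probe. τ = Δt/γ = 20.5/5.294 = 3.872 years = 1.222×10⁸ s.
N = 1.552×10¹⁴ × 1.222×10⁸ = 1.897×10²².

N = 1.90×10²²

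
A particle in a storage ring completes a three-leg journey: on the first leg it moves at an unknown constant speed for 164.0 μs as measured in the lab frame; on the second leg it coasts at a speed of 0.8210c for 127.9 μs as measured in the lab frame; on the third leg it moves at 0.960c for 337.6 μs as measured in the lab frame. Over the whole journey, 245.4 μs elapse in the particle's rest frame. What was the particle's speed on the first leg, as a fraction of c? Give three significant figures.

Leg 1: speed unknown; τ_1 = 164.0/γ_1.
Leg 2: γ = 1/√(1 − 0.8210²) = 1/√0.3260 = 1.752; τ_2 = 127.9/1.752 = 73.02 μs.
Leg 3: γ = 1/√(1 − 0.960²) = 25/7 ≈ 3.571; τ_3 = 337.6/3.571 = 94.53 μs.
Total proper time: τ_1 + 73.02 + 94.53 = 245.4, so τ_1 = 245.4 − 167.5 = 77.85 μs.
γ_1 = 164.0/77.85 = 2.107; β = √(1 − 1/γ²) = √0.7747.

β = 0.880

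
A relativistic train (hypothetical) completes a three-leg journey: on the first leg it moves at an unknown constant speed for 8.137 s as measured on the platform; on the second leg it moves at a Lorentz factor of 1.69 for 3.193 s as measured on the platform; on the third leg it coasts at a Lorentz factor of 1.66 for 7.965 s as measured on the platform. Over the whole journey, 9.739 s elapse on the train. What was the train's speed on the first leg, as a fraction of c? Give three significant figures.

β = 0.927

Leg 1: speed unknown; τ_1 = 8.137/γ_1.
Leg 2: γ = 1.69; τ_2 = 3.193/1.690 = 1.889 s.
Leg 3: γ = 1.66; τ_3 = 7.965/1.660 = 4.798 s.
Total proper time: τ_1 + 1.889 + 4.798 = 9.739, so τ_1 = 9.739 − 6.688 = 3.051 s.
γ_1 = 8.137/3.051 = 2.667; β = √(1 − 1/γ²) = √0.8594.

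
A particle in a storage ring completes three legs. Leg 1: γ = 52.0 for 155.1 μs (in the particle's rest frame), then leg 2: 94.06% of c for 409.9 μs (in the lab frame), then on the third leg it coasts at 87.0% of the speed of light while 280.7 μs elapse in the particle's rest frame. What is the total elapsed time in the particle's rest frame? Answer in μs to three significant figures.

Leg 1: 155.1 μs is already measured in the particle's rest frame.
Leg 2: β = 0.9406; γ = 1/√(1 − 0.9406²) = 1/√0.1153 = 2.945; τ_2 = 409.9/2.945 = 139.2 μs.
Leg 3: 280.7 μs is already measured in the particle's rest frame.
Total: 155.1 + 139.2 + 280.7 μs.

τ = 575 μs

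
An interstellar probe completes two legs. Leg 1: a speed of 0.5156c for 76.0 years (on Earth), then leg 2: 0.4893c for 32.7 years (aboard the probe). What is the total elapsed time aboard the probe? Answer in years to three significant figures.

Leg 1: γ = 1/√(1 − 0.5156²) = 1/√0.7342 = 1.167; τ_1 = 76.0/1.167 = 65.12 years.
Leg 2: 32.7 years is already measured aboard the probe.
Total: 65.12 + 32.70 years.

τ = 97.8 years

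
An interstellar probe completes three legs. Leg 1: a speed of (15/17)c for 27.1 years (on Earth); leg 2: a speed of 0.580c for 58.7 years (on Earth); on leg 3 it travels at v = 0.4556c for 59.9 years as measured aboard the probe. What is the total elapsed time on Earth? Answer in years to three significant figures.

Δt = 153 years

Leg 1: 27.1 years is already measured on Earth.
Leg 2: 58.7 years is already measured on Earth.
Leg 3: γ = 1/√(1 − 0.4556²) = 1/√0.7924 = 1.123; Δt_3 = 1.123 × 59.9 = 67.29 years.
Total: 27.10 + 58.70 + 67.29 years.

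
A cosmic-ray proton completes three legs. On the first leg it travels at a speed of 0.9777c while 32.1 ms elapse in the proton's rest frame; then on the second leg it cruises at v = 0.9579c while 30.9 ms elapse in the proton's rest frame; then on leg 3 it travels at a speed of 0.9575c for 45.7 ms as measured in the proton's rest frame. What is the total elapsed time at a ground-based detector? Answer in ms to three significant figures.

Δt = 419 ms

Leg 1: γ = 1/√(1 − 0.9777²) = 1/√0.04410 = 4.762; Δt_1 = 4.762 × 32.1 = 152.9 ms.
Leg 2: γ = 1/√(1 − 0.9579²) = 1/√0.08243 = 3.483; Δt_2 = 3.483 × 30.9 = 107.6 ms.
Leg 3: γ = 1/√(1 − 0.9575²) = 1/√0.08319 = 3.467; Δt_3 = 3.467 × 45.7 = 158.4 ms.
Total: 152.9 + 107.6 + 158.4 ms.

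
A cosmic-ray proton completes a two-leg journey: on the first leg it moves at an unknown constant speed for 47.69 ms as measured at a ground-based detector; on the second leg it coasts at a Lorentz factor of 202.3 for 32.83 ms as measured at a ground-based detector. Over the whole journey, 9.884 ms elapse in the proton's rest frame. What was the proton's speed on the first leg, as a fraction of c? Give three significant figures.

β = 0.979

Leg 1: speed unknown; τ_1 = 47.69/γ_1.
Leg 2: γ = 202.3; τ_2 = 32.83/202.3 = 0.1623 ms.
Total proper time: τ_1 + 0.1623 = 9.884, so τ_1 = 9.884 − 0.1623 = 9.722 ms.
γ_1 = 47.69/9.722 = 4.906; β = √(1 − 1/γ²) = √0.9584.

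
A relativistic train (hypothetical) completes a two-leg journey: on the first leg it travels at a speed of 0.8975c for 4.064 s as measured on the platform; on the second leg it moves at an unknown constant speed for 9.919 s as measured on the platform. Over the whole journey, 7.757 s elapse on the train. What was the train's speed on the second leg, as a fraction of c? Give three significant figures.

β = 0.799

Leg 1: γ = 1/√(1 − 0.8975²) = 1/√0.1945 = 2.267; τ_1 = 4.064/2.267 = 1.792 s.
Leg 2: speed unknown; τ_2 = 9.919/γ_2.
Total proper time: 1.792 + τ_2 = 7.757, so τ_2 = 7.757 − 1.792 = 5.965 s.
γ_2 = 9.919/5.965 = 1.663; β = √(1 − 1/γ²) = √0.6384.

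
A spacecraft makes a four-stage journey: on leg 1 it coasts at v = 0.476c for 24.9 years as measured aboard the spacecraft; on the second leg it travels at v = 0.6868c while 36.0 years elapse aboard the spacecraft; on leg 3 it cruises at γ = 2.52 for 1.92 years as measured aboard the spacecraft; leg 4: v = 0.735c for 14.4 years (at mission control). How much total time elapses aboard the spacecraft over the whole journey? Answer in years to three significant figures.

τ = 72.6 years

Leg 1: 24.9 years is already measured aboard the spacecraft.
Leg 2: 36.0 years is already measured aboard the spacecraft.
Leg 3: 1.92 years is already measured aboard the spacecraft.
Leg 4: γ = 1/√(1 − 0.735²) = 1/√0.4598 = 1.475; τ_4 = 14.4/1.475 = 9.764 years.
Total: 24.90 + 36.00 + 1.920 + 9.764 years.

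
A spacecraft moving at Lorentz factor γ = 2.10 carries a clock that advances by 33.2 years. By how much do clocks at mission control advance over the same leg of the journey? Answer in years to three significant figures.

Δt = 69.7 years

γ = 2.10
The interval measured aboard the spacecraft is the proper time (both events occur at the same place in that frame); the lab-frame interval is Δt = γτ = 2.100 × 33.2 years.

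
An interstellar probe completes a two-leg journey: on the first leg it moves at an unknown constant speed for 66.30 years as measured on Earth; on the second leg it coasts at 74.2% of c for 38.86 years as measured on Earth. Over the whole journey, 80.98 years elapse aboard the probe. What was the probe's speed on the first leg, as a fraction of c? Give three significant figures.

β = 0.560

Leg 1: speed unknown; τ_1 = 66.30/γ_1.
Leg 2: β = 0.742; γ = 1/√(1 − 0.742²) = 1/√0.4494 = 1.492; τ_2 = 38.86/1.492 = 26.05 years.
Total proper time: τ_1 + 26.05 = 80.98, so τ_1 = 80.98 − 26.05 = 54.93 years.
γ_1 = 66.30/54.93 = 1.207; β = √(1 − 1/γ²) = √0.3136.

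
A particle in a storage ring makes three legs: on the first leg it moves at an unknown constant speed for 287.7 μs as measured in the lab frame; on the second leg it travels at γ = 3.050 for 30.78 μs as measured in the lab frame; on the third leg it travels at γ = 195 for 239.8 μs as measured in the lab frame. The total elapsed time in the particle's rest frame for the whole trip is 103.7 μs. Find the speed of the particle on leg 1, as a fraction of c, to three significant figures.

β = 0.947

Leg 1: speed unknown; τ_1 = 287.7/γ_1.
Leg 2: γ = 3.050; τ_2 = 30.78/3.050 = 10.09 μs.
Leg 3: γ = 195; τ_3 = 239.8/195.0 = 1.230 μs.
Total proper time: τ_1 + 10.09 + 1.230 = 103.7, so τ_1 = 103.7 − 11.32 = 92.38 μs.
γ_1 = 287.7/92.38 = 3.114; β = √(1 − 1/γ²) = √0.8969.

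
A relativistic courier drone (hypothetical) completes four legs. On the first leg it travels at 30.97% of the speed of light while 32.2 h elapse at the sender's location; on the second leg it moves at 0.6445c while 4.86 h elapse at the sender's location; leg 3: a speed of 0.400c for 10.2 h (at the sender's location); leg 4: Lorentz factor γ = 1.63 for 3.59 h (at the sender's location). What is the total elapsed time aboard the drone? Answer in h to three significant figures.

Leg 1: β = 0.3097; γ = 1/√(1 − 0.3097²) = 1/√0.9041 = 1.052; τ_1 = 32.2/1.052 = 30.62 h.
Leg 2: γ = 1/√(1 − 0.6445²) = 1/√0.5846 = 1.308; τ_2 = 4.86/1.308 = 3.716 h.
Leg 3: γ = 1/√(1 − 0.400²) = 1/√0.8400 = 1.091; τ_3 = 10.2/1.091 = 9.348 h.
Leg 4: γ = 1.63; τ_4 = 3.59/1.630 = 2.202 h.
Total: 30.62 + 3.716 + 9.348 + 2.202 h.

τ = 45.9 h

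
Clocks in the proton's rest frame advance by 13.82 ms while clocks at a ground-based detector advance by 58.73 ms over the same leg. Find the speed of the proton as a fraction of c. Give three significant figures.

β = 0.972

The proper time is measured in the proton's rest frame (both events occur at the proton's location); Δt is measured at a ground-based detector. γ = Δt/τ = 58.73/13.82 = 4.250.
β = √(1 − 1/γ²) = √(1 − 0.05537) = √0.9446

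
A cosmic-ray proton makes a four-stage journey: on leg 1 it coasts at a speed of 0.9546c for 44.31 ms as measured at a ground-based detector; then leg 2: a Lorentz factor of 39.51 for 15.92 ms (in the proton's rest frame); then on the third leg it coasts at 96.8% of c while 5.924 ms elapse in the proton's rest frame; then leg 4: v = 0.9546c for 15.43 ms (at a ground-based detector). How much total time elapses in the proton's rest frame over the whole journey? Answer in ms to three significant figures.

τ = 39.6 ms

Leg 1: γ = 1/√(1 − 0.9546²) = 1/√0.08874 = 3.357; τ_1 = 44.31/3.357 = 13.20 ms.
Leg 2: 15.92 ms is already measured in the proton's rest frame.
Leg 3: 5.924 ms is already measured in the proton's rest frame.
Leg 4: γ = 1/√(1 − 0.9546²) = 1/√0.08874 = 3.357; τ_4 = 15.43/3.357 = 4.596 ms.
Total: 13.20 + 15.92 + 5.924 + 4.596 ms.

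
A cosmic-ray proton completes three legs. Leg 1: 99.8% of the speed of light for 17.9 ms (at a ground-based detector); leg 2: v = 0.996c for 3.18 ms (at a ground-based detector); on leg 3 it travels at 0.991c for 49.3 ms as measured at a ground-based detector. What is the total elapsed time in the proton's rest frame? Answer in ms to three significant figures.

τ = 8.02 ms

Leg 1: β = 0.998; γ = 1/√(1 − 0.998²) = 1/√0.003996 = 15.82; τ_1 = 17.9/15.82 = 1.132 ms.
Leg 2: γ = 1/√(1 − 0.996²) = 1/√0.007984 = 11.19; τ_2 = 3.18/11.19 = 0.2841 ms.
Leg 3: γ = 1/√(1 − 0.991²) = 1/√0.01792 = 7.470; τ_3 = 49.3/7.470 = 6.599 ms.
Total: 1.132 + 0.2841 + 6.599 ms.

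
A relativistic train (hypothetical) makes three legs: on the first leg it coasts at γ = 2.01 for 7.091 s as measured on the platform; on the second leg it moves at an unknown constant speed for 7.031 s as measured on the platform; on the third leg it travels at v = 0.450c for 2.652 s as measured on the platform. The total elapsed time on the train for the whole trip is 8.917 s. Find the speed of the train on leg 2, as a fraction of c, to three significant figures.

β = 0.903

Leg 1: γ = 2.01; τ_1 = 7.091/2.010 = 3.528 s.
Leg 2: speed unknown; τ_2 = 7.031/γ_2.
Leg 3: γ = 1/√(1 − 0.450²) = 1/√0.7975 = 1.120; τ_3 = 2.652/1.120 = 2.368 s.
Total proper time: 3.528 + τ_2 + 2.368 = 8.917, so τ_2 = 8.917 − 5.896 = 3.021 s.
γ_2 = 7.031/3.021 = 2.328; β = √(1 − 1/γ²) = √0.8154.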